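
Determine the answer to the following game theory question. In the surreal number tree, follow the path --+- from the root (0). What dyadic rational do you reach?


Sign expansion: --+-
Rule: track bounds (lo, hi), initially (-inf, +inf). On '+', the current value becomes lo and we move to the simplest number in (value, hi): value + 1 if hi = +inf, otherwise the midpoint (value + hi)/2. On '-', the current value becomes hi and we move to value - 1 if lo = -inf, otherwise the midpoint (lo + value)/2.
Start at 0.
Step 1: sign = -, move left. Bounds: (-inf, 0). Value = -1
Step 2: sign = -, move left. Bounds: (-inf, -1). Value = -2
Step 3: sign = +, move right. Bounds: (-2, -1). Value = -3/2
Step 4: sign = -, move left. Bounds: (-2, -3/2). Value = -7/4
The surreal number with sign expansion --+- is -7/4.

-7/4


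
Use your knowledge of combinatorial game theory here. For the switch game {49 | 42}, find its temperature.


The game is {49 | 42}, a switch {a | b} with numbers a > b.
Cooling {a | b} by t gives {a - t | b + t}, which stops being hot when a - t = b + t, i.e. at t = (a - b)/2. So the temperature of a switch is (a - b)/2.
Temperature = (Left option - Right option) / 2
= (49 - (42)) / 2
= 7 / 2
= 7/2

7/2


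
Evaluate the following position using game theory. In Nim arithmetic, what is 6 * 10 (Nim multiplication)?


Nim multiplication is bilinear over XOR: (u XOR v) * w = (u*w) XOR (v*w).
So we split each operand into its bit components and XOR the pairwise Nim products.
6 = 2 + 4 (as XOR of powers of 2).
10 = 2 + 8 (as XOR of powers of 2).
Using the standard Nim-product table on single bits:
  2*2 = 3,   2*4 = 8,   2*8 = 12,
  4*4 = 6,   4*8 = 11,  8*8 = 13,
and  1*x = x (identity), k*l = l*k (commutative).
Pairwise Nim products:
  2 * 2 = 3
  2 * 8 = 12
  4 * 2 = 8
  4 * 8 = 11
XOR them: 3 XOR 12 XOR 8 XOR 11 = 12.
Result: 6 * 10 = 12 (in Nim).

12


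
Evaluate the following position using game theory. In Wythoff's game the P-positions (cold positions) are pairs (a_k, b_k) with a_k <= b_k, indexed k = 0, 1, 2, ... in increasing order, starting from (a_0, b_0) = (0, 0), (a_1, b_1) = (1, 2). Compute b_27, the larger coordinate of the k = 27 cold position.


By Wythoff's theorem, a_k = floor(k * phi) and b_k = floor(k * phi^2) = a_k + k, where phi = (1 + sqrt(5))/2 is the golden ratio.
phi = (1 + sqrt(5))/2 = 1.618034
phi^2 = phi + 1 = 2.618034
k = 27
k * phi^2 = 27 * 2.618034 = 70.686918
b_27 = floor(k * phi^2) = 70 (check: a_27 + k = 43 + 27 = 70)

70


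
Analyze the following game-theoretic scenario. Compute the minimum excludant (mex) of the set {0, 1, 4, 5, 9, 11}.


Set = {0, 1, 4, 5, 9, 11}
0 is in the set.
1 is in the set.
2 is NOT in the set. This is the mex.
mex = 2

2


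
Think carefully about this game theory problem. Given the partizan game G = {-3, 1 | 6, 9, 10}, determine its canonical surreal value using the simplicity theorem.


Left options: {-3, 1}, max = 1
Right options: {6, 9, 10}, min = 6
All options are numbers and max(Left) < min(Right), so by the simplicity theorem the value is the simplest (earliest-born) number strictly between 1 and 6.
Integers 2 through 5 all lie strictly between 1 and 6.
Among integers, the simplest (lowest birthday = smallest |n|; 0 is born on day 0, +-n on day n) is 2.
No non-integer in the interval can be simpler: if x is a non-integer in the interval, then floor(x) or ceil(x) also lies in the interval (the interval contains an integer), and both are proper prefixes of x's sign expansion, i.e. born earlier. So the game value is 2.
Game value = 2

2


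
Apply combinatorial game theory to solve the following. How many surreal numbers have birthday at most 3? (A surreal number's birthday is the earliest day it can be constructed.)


Day 0: {|} = 0 is born. Count = 1.
Day n: the number of surreal numbers born by day n is 2^(n+1) - 1.
By day 0: 2^1 - 1 = 1
By day 1: 2^2 - 1 = 3
By day 2: 2^3 - 1 = 7
By day 3: 2^4 - 1 = 15
By day 3: 15 surreal numbers.

15


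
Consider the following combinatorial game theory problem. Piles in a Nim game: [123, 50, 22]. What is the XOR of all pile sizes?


We need the XOR (exclusive or) of all pile sizes.
After XOR-ing pile 1 (size 123): 0 XOR 123 = 123
After XOR-ing pile 2 (size 50): 123 XOR 50 = 73
After XOR-ing pile 3 (size 22): 73 XOR 22 = 95
The Nim-value of this position is 95.

95


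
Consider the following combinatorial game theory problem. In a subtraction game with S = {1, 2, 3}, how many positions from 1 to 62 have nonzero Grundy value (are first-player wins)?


Subtraction set S = {1, 2, 3}, so G(n) = n mod 4.
G(n) = 0 when n is a multiple of 4.
Multiples of 4 in [1, 62]: 15
N-positions (nonzero Grundy) = 62 - 15 = 47

47


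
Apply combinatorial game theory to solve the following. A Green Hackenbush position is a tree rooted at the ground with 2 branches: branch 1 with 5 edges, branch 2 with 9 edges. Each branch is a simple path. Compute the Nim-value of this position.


The tree has 2 branches from the ground vertex.
In Green Hackenbush, the Nim-value of a simple path of length k is k.
Branch 1: length 5, Nim-value = 5
Branch 2: length 9, Nim-value = 9
Total Nim-value = XOR of all branch values:
0 XOR 5 = 5
5 XOR 9 = 12
Nim-value of the tree = 12

12


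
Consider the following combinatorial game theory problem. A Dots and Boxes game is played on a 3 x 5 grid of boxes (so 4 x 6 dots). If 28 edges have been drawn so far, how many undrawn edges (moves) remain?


Grid: 3 x 5 boxes, i.e. 4 rows and 6 columns of dots.
Horizontal edges: (rows + 1) * cols = 4 * 5 = 20
Vertical edges: rows * (cols + 1) = 3 * 6 = 18
Total edges: 20 + 18 = 38
Edges drawn: 28
Remaining: 38 - 28 = 10

10


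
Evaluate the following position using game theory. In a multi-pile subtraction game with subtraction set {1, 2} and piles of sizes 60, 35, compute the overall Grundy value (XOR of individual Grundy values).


Subtraction set: {1, 2}
For this subtraction set, G(n) = n mod 3 (period = max + 1 = 3).
Pile 1 (size 60): G(60) = 60 mod 3 = 0
Pile 2 (size 35): G(35) = 35 mod 3 = 2
Total Grundy value = XOR of all: 0 XOR 2 = 2

2


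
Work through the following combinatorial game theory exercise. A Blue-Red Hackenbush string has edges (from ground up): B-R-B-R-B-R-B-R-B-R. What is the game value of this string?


Edges (from ground): B-R-B-R-B-R-B-R-B-R
By Berlekamp's sign-expansion rule, a Blue-Red Hackenbush stalk has the value of the surreal number whose sign sequence is the edge sequence with B -> + and R -> -.
Sign sequence: +-+-+-+-+-
Trace the sign expansion in the surreal number tree, starting from 0:
Edge 1: B (sign +) -> bounds (0, +inf), value = 1
Edge 2: R (sign -) -> bounds (0, 1), value = 1/2
Edge 3: B (sign +) -> bounds (1/2, 1), value = 3/4
Edge 4: R (sign -) -> bounds (1/2, 3/4), value = 5/8
Edge 5: B (sign +) -> bounds (5/8, 3/4), value = 11/16
Edge 6: R (sign -) -> bounds (5/8, 11/16), value = 21/32
Edge 7: B (sign +) -> bounds (21/32, 11/16), value = 43/64
Edge 8: R (sign -) -> bounds (21/32, 43/64), value = 85/128
Edge 9: B (sign +) -> bounds (85/128, 43/64), value = 171/256
Edge 10: R (sign -) -> bounds (85/128, 171/256), value = 341/512
Game value = 341/512

341/512


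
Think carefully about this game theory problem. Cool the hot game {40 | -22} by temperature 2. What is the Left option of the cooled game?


Original game: {40 | -22} (a switch {a | b} with a > b).
Cooling by t (for t below the temperature (a - b)/2 = 31) taxes each move by t: {a | b} cooled by t is {a - t | b + t}.
Cooling amount: t = 2
Cooled Left option: 40 - 2 = 38
Cooled Right option: -22 + 2 = -20
Cooled game: {38 | -20}
Left option = 38

38


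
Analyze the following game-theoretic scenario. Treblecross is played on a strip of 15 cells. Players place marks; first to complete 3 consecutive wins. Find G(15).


Treblecross: place X on empty cells; 3-in-a-row wins.
Playing within two cells of an existing X lets the opponent win at once, so sensible play treats the cells i-2..i+2 around each X as dead. The player left with no safe cell loses, so this is a normal-play take-away game on strips of safe cells.
Placing X at cell i (0-indexed) of a strip of k safe cells leaves independent strips of sizes max(0, i-2) and max(0, k-i-3). Hence G(k) = mex{ G(max(0,i-2)) XOR G(max(0,k-i-3)) : 0 <= i < k }, with G(0) = 0.
G(1): splits (0,0):0^0=0 -> mex({0}) = 1
G(2): splits (0,0):0^0=0 -> mex({0}) = 1
G(3): splits (0,0):0^0=0 -> mex({0}) = 1
G(4): splits (0,1):0^1=1 (0,0):0^0=0 -> mex({0, 1}) = 2
G(5): splits (0,2):0^1=1 (0,1):0^1=1 (0,0):0^0=0 -> mex({0, 1}) = 2
G(6) = mex({1}) = 0
G(7) = mex({0, 1, 2}) = 3
G(8) = mex({0, 1, 2}) = 3
G(9) = mex({0, 2}) = 1
G(10) = mex({0, 2, 3}) = 1
G(11) = mex({0, 3}) = 1
G(12) = mex({1, 3}) = 0
G(13) = mex({0, 1, 2, 3}) = 4
G(14) = mex({0, 1, 2}) = 3
G(15) = mex({0, 1, 2}) = 3
Therefore G(15) = 3.

3


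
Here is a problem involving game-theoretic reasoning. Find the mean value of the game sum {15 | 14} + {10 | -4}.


G1 = {15 | 14}, G2 = {10 | -4}
Each is a switch {a | b} with numbers a > b; its mean value is (a + b)/2, and mean value is additive over game sums: m(G1 + G2) = m(G1) + m(G2).
Mean of G1 = (15 + (14))/2 = 29/2 = 29/2
Mean of G2 = (10 + (-4))/2 = 6/2 = 3
Mean of G1 + G2 = 29/2 + 3 = 35/2

35/2


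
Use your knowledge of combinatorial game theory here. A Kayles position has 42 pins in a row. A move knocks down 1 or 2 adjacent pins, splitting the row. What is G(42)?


Kayles: a move removes 1 or 2 adjacent pins from a contiguous row.
Removing pins from a row of k leaves two independent rows (a, b) with a + b = k - 1 (one pin) or a + b = k - 2 (two pins); an end removal gives a = 0.
By Sprague-Grundy, G(k) = mex{ G(a) XOR G(b) } over all these splits. G(0) = 0.
G(1): splits (0,0):0^0=0 -> mex({0}) = 1
G(2): splits (0,1):0^1=1 (0,0):0^0=0 -> mex({0, 1}) = 2
G(3): splits (0,2):0^2=2 (1,1):1^1=0 (0,1):0^1=1 -> mex({0, 1, 2}) = 3
G(4): splits (0,3):0^3=3 (1,2):1^2=3 (0,2):0^2=2 (1,1):1^1=0 -> mex({0, 2, 3}) = 1
G(5): splits (0,4):0^1=1 (1,3):1^3=2 (2,2):2^2=0 (0,3):0^3=3 (1,2):1^2=3 -> mex({0, 1, 2, 3}) = 4
G(6) = mex({0, 1, 2, 4}) = 3
G(7) = mex({0, 1, 3, 4, 5}) = 2
G(8) = mex({0, 2, 3, 5, 6}) = 1
G(9) = mex({0, 1, 2, 3, 6, 7}) = 4
G(10) = mex({0, 1, 3, 4, 5, 7}) = 2
G(11) = mex({0, 1, 2, 3, 4, 5}) = 6
G(12) = mex({0, 1, 2, 3, 5, 6, 7}) = 4
G(13) = mex({0, 2, 3, 4, 6, 7}) = 1
G(14) = mex({0, 1, 4, 5, 6, 7}) = 2
G(15) = mex({0, 1, 2, 3, 4, 5, 6}) = 7
G(16) = mex({0, 2, 3, 5, 6, 7}) = 1
G(17) = mex({0, 1, 2, 3, 5, 6, 7}) = 4
G(18) = mex({0, 1, 2, 4, 5, 6}) = 3
G(19) = mex({0, 1, 3, 4, 5, 7}) = 2
G(20) = mex({0, 2, 3, 4, 5, 6, 7}) = 1
G(21) = mex({0, 1, 2, 3, 5, 6, 7}) = 4
G(22) = mex({0, 1, 2, 3, 4, 5, 7}) = 6
G(23) = mex({0, 1, 2, 3, 4, 5, 6}) = 7
G(24) = mex({0, 1, 2, 3, 5, 6, 7}) = 4
G(25) = mex({0, 2, 3, 4, 6, 7}) = 1
G(26) = mex({0, 1, 3, 4, 5, 6, 7}) = 2
G(27) = mex({0, 1, 2, 3, 4, 5, 6, 7}) = 8
G(28) = mex({0, 1, 2, 3, 4, 6, 7, 8}) = 5
G(29) = mex({0, 1, 2, 3, 5, 6, 7, 8, 9}) = 4
G(30) = mex({0, 1, 2, 3, 4, 5, 6, 9, 10}) = 7
G(31) = mex({0, 1, 3, 4, 5, 7, 10, 11}) = 2
G(32) = mex({0, 2, 3, 4, 5, 6, 7, 9, 11}) = 1
G(33) = mex({0, 1, 2, 3, 4, 5, 6, 7, 9, 12}) = 8
G(34) = mex({0, 1, 2, 3, 4, 5, 7, 8, 11, 12}) = 6
G(35) = mex({0, 1, 2, 3, 4, 5, 6, 8, 9, 10, 11}) = 7
G(36) = mex({0, 1, 2, 3, 5, 6, 7, 9, 10}) = 4
G(37) = mex({0, 2, 3, 4, 6, 7, 9, 10, 11, 12}) = 1
G(38) = mex({0, 1, 3, 4, 5, 6, 7, 9, 10, 11, 12}) = 2
G(39) = mex({0, 1, 2, 4, 5, 6, 7, 9, 10, 12, 14}) = 3
G(40) = mex({0, 2, 3, 4, 6, 7, 11, 12, 14}) = 1
G(41) = mex({0, 1, 2, 3, 5, 6, 7, 9, 10, 11, 12}) = 4
G(42) = mex({0, 1, 2, 3, 4, 5, 6, 9, 10}) = 7
Therefore G(42) = 7.

7


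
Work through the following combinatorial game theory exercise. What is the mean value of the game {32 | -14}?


Game = {32 | -14}, a switch {a | b} with numbers a > b.
Its thermograph has left wall a - t and right wall b + t, which meet at t = (a - b)/2, where both equal (a + b)/2. So the mast (mean value) is at (a + b)/2.
Mean = (32 + (-14))/2 = 18/2 = 9

9


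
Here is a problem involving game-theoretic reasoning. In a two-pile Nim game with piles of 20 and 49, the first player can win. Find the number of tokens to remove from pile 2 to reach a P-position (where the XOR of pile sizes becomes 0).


Piles: 20 and 49
Current XOR: 20 XOR 49 = 37 (non-zero, so this is an N-position).
To make the XOR zero, we need to find a move that balances the piles.
For pile 2 (size 49): target = 49 XOR 37 = 20
We reduce pile 2 from 49 to 20.
Tokens removed: 49 - 20 = 29
Verification: 20 XOR 20 = 0

29


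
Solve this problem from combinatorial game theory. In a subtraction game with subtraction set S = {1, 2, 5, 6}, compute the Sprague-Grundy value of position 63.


The subtraction set is S = {1, 2, 5, 6}.
G(k) = mex{ G(k - s) : s in S, s <= k }. We compute iteratively: G(0) = 0.
G(1) = mex({0}) = 1
G(2) = mex({0, 1}) = 2
G(3) = mex({1, 2}) = 0
G(4) = mex({0, 2}) = 1
G(5) = mex({0, 1}) = 2
G(6) = mex({0, 1, 2}) = 3
G(7) = mex({1, 2, 3}) = 0
G(8) = mex({0, 2, 3}) = 1
G(9) = mex({0, 1}) = 2
G(10) = mex({1, 2}) = 0
G(11) = mex({0, 2, 3}) = 1
G(12) = mex({0, 1, 3}) = 2
Observe that G(7)..G(12) = 0, 1, 2, 0, 1, 2 repeats G(0)..G(5) = 0, 1, 2, 0, 1, 2.
For k >= max(S) = 6, G(k) is determined by the previous 6 values G(k-6)..G(k-1); a window of 6 consecutive values has recurred shifted by 7, so by induction G(k + 7) = G(k) for all k >= 0: the sequence is periodic from the start with period 7.
One period: G(0..6) = 0, 1, 2, 0, 1, 2, 3.
63 mod 7 = 0, so G(63) = G(0) = 0.

0


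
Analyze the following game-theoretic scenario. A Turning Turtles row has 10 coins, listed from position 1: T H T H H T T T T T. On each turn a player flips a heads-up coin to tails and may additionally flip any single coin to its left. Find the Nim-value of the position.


Coins: T H T H H T T T T T
Key fact: a single head at position k behaves exactly like a Nim heap of size k (turning it to T and optionally flipping a coin at j < k corresponds to moving the heap from k to j, or to 0), and heads combine as a disjunctive sum (two heads at the same place would cancel, matching j XOR j = 0). So the Nim-value is the XOR of the 1-indexed positions of the heads.
Face-up positions (1-indexed): [2, 4, 5]
XOR 0 with 2: 0 XOR 2 = 2
XOR 2 with 4: 2 XOR 4 = 6
XOR 6 with 5: 6 XOR 5 = 3
Nim-value = 3

3


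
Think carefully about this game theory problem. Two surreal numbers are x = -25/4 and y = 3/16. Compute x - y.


x = -25/4, y = 3/16
Converting to common denominator: 16
x = -100/16, y = 3/16
x - y = -25/4 - 3/16 = -103/16

-103/16


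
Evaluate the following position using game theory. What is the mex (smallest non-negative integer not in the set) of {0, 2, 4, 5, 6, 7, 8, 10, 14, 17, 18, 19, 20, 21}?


Set = {0, 2, 4, 5, 6, 7, 8, 10, 14, 17, 18, 19, 20, 21}
0 is in the set.
1 is NOT in the set. This is the mex.
mex = 1

1


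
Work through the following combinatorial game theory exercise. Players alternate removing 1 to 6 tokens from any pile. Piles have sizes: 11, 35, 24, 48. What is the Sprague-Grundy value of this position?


Subtraction set: {1, 2, 3, 4, 5, 6}
For this subtraction set, G(n) = n mod 7 (period = max + 1 = 7).
Pile 1 (size 11): G(11) = 11 mod 7 = 4
Pile 2 (size 35): G(35) = 35 mod 7 = 0
Pile 3 (size 24): G(24) = 24 mod 7 = 3
Pile 4 (size 48): G(48) = 48 mod 7 = 6
Total Grundy value = XOR of all: 4 XOR 0 XOR 3 XOR 6 = 1

1


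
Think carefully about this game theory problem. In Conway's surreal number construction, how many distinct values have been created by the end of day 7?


Day 0: {|} = 0 is born. Count = 1.
Day n: the number of surreal numbers born by day n is 2^(n+1) - 1.
By day 0: 2^1 - 1 = 1
By day 1: 2^2 - 1 = 3
By day 2: 2^3 - 1 = 7
By day 3: 2^4 - 1 = 15
By day 4: 2^5 - 1 = 31
By day 5: 2^6 - 1 = 63
By day 6: 2^7 - 1 = 127
By day 7: 2^8 - 1 = 255
By day 7: 255 surreal numbers.

255


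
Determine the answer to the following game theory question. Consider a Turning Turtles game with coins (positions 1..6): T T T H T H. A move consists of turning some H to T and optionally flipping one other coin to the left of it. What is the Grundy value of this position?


Coins: T T T H T H
Key fact: a single head at position k behaves exactly like a Nim heap of size k (turning it to T and optionally flipping a coin at j < k corresponds to moving the heap from k to j, or to 0), and heads combine as a disjunctive sum (two heads at the same place would cancel, matching j XOR j = 0). So the Nim-value is the XOR of the 1-indexed positions of the heads.
Face-up positions (1-indexed): [4, 6]
XOR 0 with 4: 0 XOR 4 = 4
XOR 4 with 6: 4 XOR 6 = 2
Nim-value = 2

2


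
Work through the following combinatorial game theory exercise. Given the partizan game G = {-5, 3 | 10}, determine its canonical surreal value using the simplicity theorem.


Left options: {-5, 3}, max = 3
Right options: {10}, min = 10
All options are numbers and max(Left) < min(Right), so by the simplicity theorem the value is the simplest (earliest-born) number strictly between 3 and 10.
Integers 4 through 9 all lie strictly between 3 and 10.
Among integers, the simplest (lowest birthday = smallest |n|; 0 is born on day 0, +-n on day n) is 4.
No non-integer in the interval can be simpler: if x is a non-integer in the interval, then floor(x) or ceil(x) also lies in the interval (the interval contains an integer), and both are proper prefixes of x's sign expansion, i.e. born earlier. So the game value is 4.
Game value = 4

4


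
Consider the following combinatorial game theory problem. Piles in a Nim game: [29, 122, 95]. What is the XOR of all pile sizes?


We need the XOR (exclusive or) of all pile sizes.
After XOR-ing pile 1 (size 29): 0 XOR 29 = 29
After XOR-ing pile 2 (size 122): 29 XOR 122 = 103
After XOR-ing pile 3 (size 95): 103 XOR 95 = 56
The Nim-value of this position is 56.

56


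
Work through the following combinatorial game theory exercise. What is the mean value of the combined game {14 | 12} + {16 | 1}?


G1 = {14 | 12}, G2 = {16 | 1}
Each is a switch {a | b} with numbers a > b; its mean value is (a + b)/2, and mean value is additive over game sums: m(G1 + G2) = m(G1) + m(G2).
Mean of G1 = (14 + (12))/2 = 26/2 = 13
Mean of G2 = (16 + (1))/2 = 17/2 = 17/2
Mean of G1 + G2 = 13 + 17/2 = 43/2

43/2


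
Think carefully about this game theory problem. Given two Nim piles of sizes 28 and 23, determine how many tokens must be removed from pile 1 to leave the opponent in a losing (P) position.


Piles: 28 and 23
Current XOR: 28 XOR 23 = 11 (non-zero, so this is an N-position).
To make the XOR zero, we need to find a move that balances the piles.
For pile 1 (size 28): target = 28 XOR 11 = 23
We reduce pile 1 from 28 to 23.
Tokens removed: 28 - 23 = 5
Verification: 23 XOR 23 = 0

5


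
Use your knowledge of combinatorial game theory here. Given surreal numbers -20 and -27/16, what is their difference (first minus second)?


x = -20, y = -27/16
Converting to common denominator: 16
x = -320/16, y = -27/16
x - y = -20 - -27/16 = -293/16

-293/16


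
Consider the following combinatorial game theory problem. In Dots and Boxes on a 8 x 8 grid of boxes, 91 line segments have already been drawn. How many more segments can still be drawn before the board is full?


Grid: 8 x 8 boxes, i.e. 9 rows and 9 columns of dots.
Horizontal edges: (rows + 1) * cols = 9 * 8 = 72
Vertical edges: rows * (cols + 1) = 8 * 9 = 72
Total edges: 72 + 72 = 144
Edges drawn: 91
Remaining: 144 - 91 = 53

53


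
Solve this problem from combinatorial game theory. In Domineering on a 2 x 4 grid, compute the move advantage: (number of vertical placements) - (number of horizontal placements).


Board is 2 x 4 (rows x cols).
Left (vertical) placements: (rows-1) * cols = 1 * 4 = 4
Right (horizontal) placements: rows * (cols-1) = 2 * 3 = 6
Advantage = Left - Right = 4 - 6 = -2

-2


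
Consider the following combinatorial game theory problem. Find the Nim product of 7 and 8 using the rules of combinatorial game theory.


Nim multiplication is bilinear over XOR: (u XOR v) * w = (u*w) XOR (v*w).
So we split each operand into its bit components and XOR the pairwise Nim products.
7 = 1 + 2 + 4 (as XOR of powers of 2).
8 = 8 (as XOR of powers of 2).
Using the standard Nim-product table on single bits:
  2*2 = 3,   2*4 = 8,   2*8 = 12,
  4*4 = 6,   4*8 = 11,  8*8 = 13,
and  1*x = x (identity), k*l = l*k (commutative).
Pairwise Nim products:
  1 * 8 = 8
  2 * 8 = 12
  4 * 8 = 11
XOR them: 8 XOR 12 XOR 11 = 15.
Result: 7 * 8 = 15 (in Nim).

15


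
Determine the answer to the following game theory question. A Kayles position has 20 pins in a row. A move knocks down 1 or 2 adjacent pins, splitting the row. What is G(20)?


Kayles: a move removes 1 or 2 adjacent pins from a contiguous row.
Removing pins from a row of k leaves two independent rows (a, b) with a + b = k - 1 (one pin) or a + b = k - 2 (two pins); an end removal gives a = 0.
By Sprague-Grundy, G(k) = mex{ G(a) XOR G(b) } over all these splits. G(0) = 0.
G(1): splits (0,0):0^0=0 -> mex({0}) = 1
G(2): splits (0,1):0^1=1 (0,0):0^0=0 -> mex({0, 1}) = 2
G(3): splits (0,2):0^2=2 (1,1):1^1=0 (0,1):0^1=1 -> mex({0, 1, 2}) = 3
G(4): splits (0,3):0^3=3 (1,2):1^2=3 (0,2):0^2=2 (1,1):1^1=0 -> mex({0, 2, 3}) = 1
G(5): splits (0,4):0^1=1 (1,3):1^3=2 (2,2):2^2=0 (0,3):0^3=3 (1,2):1^2=3 -> mex({0, 1, 2, 3}) = 4
G(6) = mex({0, 1, 2, 4}) = 3
G(7) = mex({0, 1, 3, 4, 5}) = 2
G(8) = mex({0, 2, 3, 5, 6}) = 1
G(9) = mex({0, 1, 2, 3, 6, 7}) = 4
G(10) = mex({0, 1, 3, 4, 5, 7}) = 2
G(11) = mex({0, 1, 2, 3, 4, 5}) = 6
G(12) = mex({0, 1, 2, 3, 5, 6, 7}) = 4
G(13) = mex({0, 2, 3, 4, 6, 7}) = 1
G(14) = mex({0, 1, 4, 5, 6, 7}) = 2
G(15) = mex({0, 1, 2, 3, 4, 5, 6}) = 7
G(16) = mex({0, 2, 3, 5, 6, 7}) = 1
G(17) = mex({0, 1, 2, 3, 5, 6, 7}) = 4
G(18) = mex({0, 1, 2, 4, 5, 6}) = 3
G(19) = mex({0, 1, 3, 4, 5, 7}) = 2
G(20) = mex({0, 2, 3, 4, 5, 6, 7}) = 1
Therefore G(20) = 1.

1


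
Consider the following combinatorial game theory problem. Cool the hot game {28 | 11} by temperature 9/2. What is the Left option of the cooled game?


Original game: {28 | 11} (a switch {a | b} with a > b).
Cooling by t (for t below the temperature (a - b)/2 = 17/2) taxes each move by t: {a | b} cooled by t is {a - t | b + t}.
Cooling amount: t = 9/2
Cooled Left option: 28 - 9/2 = 47/2
Cooled Right option: 11 + 9/2 = 31/2
Cooled game: {47/2 | 31/2}
Left option = 47/2

47/2


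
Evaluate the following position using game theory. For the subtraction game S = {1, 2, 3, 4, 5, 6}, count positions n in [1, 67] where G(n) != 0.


Subtraction set S = {1, 2, 3, 4, 5, 6}, so G(n) = n mod 7.
G(n) = 0 when n is a multiple of 7.
Multiples of 7 in [1, 67]: 9
N-positions (nonzero Grundy) = 67 - 9 = 58

58


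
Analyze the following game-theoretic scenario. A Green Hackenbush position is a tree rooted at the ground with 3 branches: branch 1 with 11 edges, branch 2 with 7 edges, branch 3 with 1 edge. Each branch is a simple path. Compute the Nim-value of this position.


The tree has 3 branches from the ground vertex.
In Green Hackenbush, the Nim-value of a simple path of length k is k.
Branch 1: length 11, Nim-value = 11
Branch 2: length 7, Nim-value = 7
Branch 3: length 1, Nim-value = 1
Total Nim-value = XOR of all branch values:
0 XOR 11 = 11
11 XOR 7 = 12
12 XOR 1 = 13
Nim-value of the tree = 13

13


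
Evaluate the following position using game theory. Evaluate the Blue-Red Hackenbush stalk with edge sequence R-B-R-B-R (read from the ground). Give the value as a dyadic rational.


Edges (from ground): R-B-R-B-R
By Berlekamp's sign-expansion rule, a Blue-Red Hackenbush stalk has the value of the surreal number whose sign sequence is the edge sequence with B -> + and R -> -.
Sign sequence: -+-+-
Trace the sign expansion in the surreal number tree, starting from 0:
Edge 1: R (sign -) -> bounds (-inf, 0), value = -1
Edge 2: B (sign +) -> bounds (-1, 0), value = -1/2
Edge 3: R (sign -) -> bounds (-1, -1/2), value = -3/4
Edge 4: B (sign +) -> bounds (-3/4, -1/2), value = -5/8
Edge 5: R (sign -) -> bounds (-3/4, -5/8), value = -11/16
Game value = -11/16

-11/16


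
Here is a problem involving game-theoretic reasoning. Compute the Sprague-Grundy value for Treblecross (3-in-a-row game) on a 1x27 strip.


Treblecross: place X on empty cells; 3-in-a-row wins.
Playing within two cells of an existing X lets the opponent win at once, so sensible play treats the cells i-2..i+2 around each X as dead. The player left with no safe cell loses, so this is a normal-play take-away game on strips of safe cells.
Placing X at cell i (0-indexed) of a strip of k safe cells leaves independent strips of sizes max(0, i-2) and max(0, k-i-3). Hence G(k) = mex{ G(max(0,i-2)) XOR G(max(0,k-i-3)) : 0 <= i < k }, with G(0) = 0.
G(1): splits (0,0):0^0=0 -> mex({0}) = 1
G(2): splits (0,0):0^0=0 -> mex({0}) = 1
G(3): splits (0,0):0^0=0 -> mex({0}) = 1
G(4): splits (0,1):0^1=1 (0,0):0^0=0 -> mex({0, 1}) = 2
G(5): splits (0,2):0^1=1 (0,1):0^1=1 (0,0):0^0=0 -> mex({0, 1}) = 2
G(6) = mex({1}) = 0
G(7) = mex({0, 1, 2}) = 3
G(8) = mex({0, 1, 2}) = 3
G(9) = mex({0, 2}) = 1
G(10) = mex({0, 2, 3}) = 1
G(11) = mex({0, 3}) = 1
G(12) = mex({1, 3}) = 0
G(13) = mex({0, 1, 2, 3}) = 4
G(14) = mex({0, 1, 2}) = 3
G(15) = mex({0, 1, 2}) = 3
G(16) = mex({0, 1, 2, 4}) = 3
G(17) = mex({0, 1, 3, 4}) = 2
G(18) = mex({0, 1, 3, 4}) = 2
G(19) = mex({0, 1, 3, 5}) = 2
G(20) = mex({0, 1, 2, 3, 5}) = 4
G(21) = mex({0, 1, 2, 3, 5}) = 4
G(22) = mex({1, 2, 6}) = 0
G(23) = mex({0, 1, 2, 3, 4, 6}) = 5
G(24) = mex({0, 1, 2, 3, 4}) = 5
G(25) = mex({0, 1, 3, 4, 7}) = 2
G(26) = mex({0, 1, 3, 4, 5, 7}) = 2
G(27) = mex({0, 1, 3, 5}) = 2
Therefore G(27) = 2.

2


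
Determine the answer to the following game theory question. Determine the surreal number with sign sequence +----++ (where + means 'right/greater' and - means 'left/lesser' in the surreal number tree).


Sign expansion: +----++
Rule: track bounds (lo, hi), initially (-inf, +inf). On '+', the current value becomes lo and we move to the simplest number in (value, hi): value + 1 if hi = +inf, otherwise the midpoint (value + hi)/2. On '-', the current value becomes hi and we move to value - 1 if lo = -inf, otherwise the midpoint (lo + value)/2.
Start at 0.
Step 1: sign = +, move right. Bounds: (0, +inf). Value = 1
Step 2: sign = -, move left. Bounds: (0, 1). Value = 1/2
Step 3: sign = -, move left. Bounds: (0, 1/2). Value = 1/4
Step 4: sign = -, move left. Bounds: (0, 1/4). Value = 1/8
Step 5: sign = -, move left. Bounds: (0, 1/8). Value = 1/16
Step 6: sign = +, move right. Bounds: (1/16, 1/8). Value = 3/32
Step 7: sign = +, move right. Bounds: (3/32, 1/8). Value = 7/64
The surreal number with sign expansion +----++ is 7/64.

7/64


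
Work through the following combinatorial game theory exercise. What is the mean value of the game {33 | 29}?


Game = {33 | 29}, a switch {a | b} with numbers a > b.
Its thermograph has left wall a - t and right wall b + t, which meet at t = (a - b)/2, where both equal (a + b)/2. So the mast (mean value) is at (a + b)/2.
Mean = (33 + (29))/2 = 62/2 = 31

31


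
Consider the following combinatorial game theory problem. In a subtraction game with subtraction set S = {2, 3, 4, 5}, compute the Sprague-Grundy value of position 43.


The subtraction set is S = {2, 3, 4, 5}.
G(k) = mex{ G(k - s) : s in S, s <= k }. We compute iteratively: G(0) = 0.
G(1) = mex({}) = 0
G(2) = mex({0}) = 1
G(3) = mex({0}) = 1
G(4) = mex({0, 1}) = 2
G(5) = mex({0, 1}) = 2
G(6) = mex({0, 1, 2}) = 3
G(7) = mex({1, 2}) = 0
G(8) = mex({1, 2, 3}) = 0
G(9) = mex({0, 2, 3}) = 1
G(10) = mex({0, 2, 3}) = 1
G(11) = mex({0, 1, 3}) = 2
Observe that G(7)..G(11) = 0, 0, 1, 1, 2 repeats G(0)..G(4) = 0, 0, 1, 1, 2.
For k >= max(S) = 5, G(k) is determined by the previous 5 values G(k-5)..G(k-1); a window of 5 consecutive values has recurred shifted by 7, so by induction G(k + 7) = G(k) for all k >= 0: the sequence is periodic from the start with period 7.
One period: G(0..6) = 0, 0, 1, 1, 2, 2, 3.
43 mod 7 = 1, so G(43) = G(1) = 0.

0


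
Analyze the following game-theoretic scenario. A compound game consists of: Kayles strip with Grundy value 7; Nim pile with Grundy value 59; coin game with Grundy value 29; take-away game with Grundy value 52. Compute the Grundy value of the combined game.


By the Sprague-Grundy theorem, the Grundy value of a sum of games is the XOR of individual Grundy values.
Kayles strip: Grundy value = 7. Running XOR: 0 XOR 7 = 7
Nim pile: Grundy value = 59. Running XOR: 7 XOR 59 = 60
coin game: Grundy value = 29. Running XOR: 60 XOR 29 = 33
take-away game: Grundy value = 52. Running XOR: 33 XOR 52 = 21
The combined Grundy value is 21.

21


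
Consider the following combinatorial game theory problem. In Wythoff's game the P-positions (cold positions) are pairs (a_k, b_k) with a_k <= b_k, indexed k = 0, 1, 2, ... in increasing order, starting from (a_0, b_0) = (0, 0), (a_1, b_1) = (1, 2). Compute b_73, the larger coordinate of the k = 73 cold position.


By Wythoff's theorem, a_k = floor(k * phi) and b_k = floor(k * phi^2) = a_k + k, where phi = (1 + sqrt(5))/2 is the golden ratio.
phi = (1 + sqrt(5))/2 = 1.618034
phi^2 = phi + 1 = 2.618034
k = 73
k * phi^2 = 73 * 2.618034 = 191.116481
b_73 = floor(k * phi^2) = 191 (check: a_73 + k = 118 + 73 = 191)

191


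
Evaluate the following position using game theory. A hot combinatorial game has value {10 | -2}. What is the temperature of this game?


The game is {10 | -2}, a switch {a | b} with numbers a > b.
Cooling {a | b} by t gives {a - t | b + t}, which stops being hot when a - t = b + t, i.e. at t = (a - b)/2. So the temperature of a switch is (a - b)/2.
Temperature = (Left option - Right option) / 2
= (10 - (-2)) / 2
= 12 / 2
= 6

6


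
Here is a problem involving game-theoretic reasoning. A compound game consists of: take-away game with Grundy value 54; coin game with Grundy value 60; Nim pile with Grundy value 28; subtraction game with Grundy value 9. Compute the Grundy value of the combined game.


By the Sprague-Grundy theorem, the Grundy value of a sum of games is the XOR of individual Grundy values.
take-away game: Grundy value = 54. Running XOR: 0 XOR 54 = 54
coin game: Grundy value = 60. Running XOR: 54 XOR 60 = 10
Nim pile: Grundy value = 28. Running XOR: 10 XOR 28 = 22
subtraction game: Grundy value = 9. Running XOR: 22 XOR 9 = 31
The combined Grundy value is 31.

31


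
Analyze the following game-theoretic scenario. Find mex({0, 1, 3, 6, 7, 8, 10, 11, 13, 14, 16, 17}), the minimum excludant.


Set = {0, 1, 3, 6, 7, 8, 10, 11, 13, 14, 16, 17}
0 is in the set.
1 is in the set.
2 is NOT in the set. This is the mex.
mex = 2

2


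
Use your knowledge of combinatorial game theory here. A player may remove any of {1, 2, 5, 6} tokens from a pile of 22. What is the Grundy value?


The subtraction set is S = {1, 2, 5, 6}.
G(k) = mex{ G(k - s) : s in S, s <= k }. We compute iteratively: G(0) = 0.
G(1) = mex({0}) = 1
G(2) = mex({0, 1}) = 2
G(3) = mex({1, 2}) = 0
G(4) = mex({0, 2}) = 1
G(5) = mex({0, 1}) = 2
G(6) = mex({0, 1, 2}) = 3
G(7) = mex({1, 2, 3}) = 0
G(8) = mex({0, 2, 3}) = 1
G(9) = mex({0, 1}) = 2
G(10) = mex({1, 2}) = 0
G(11) = mex({0, 2, 3}) = 1
G(12) = mex({0, 1, 3}) = 2
Observe that G(7)..G(12) = 0, 1, 2, 0, 1, 2 repeats G(0)..G(5) = 0, 1, 2, 0, 1, 2.
For k >= max(S) = 6, G(k) is determined by the previous 6 values G(k-6)..G(k-1); a window of 6 consecutive values has recurred shifted by 7, so by induction G(k + 7) = G(k) for all k >= 0: the sequence is periodic from the start with period 7.
One period: G(0..6) = 0, 1, 2, 0, 1, 2, 3.
22 mod 7 = 1, so G(22) = G(1) = 1.

1


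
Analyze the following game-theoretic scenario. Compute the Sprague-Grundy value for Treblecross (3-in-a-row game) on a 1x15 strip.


Treblecross: place X on empty cells; 3-in-a-row wins.
Playing within two cells of an existing X lets the opponent win at once, so sensible play treats the cells i-2..i+2 around each X as dead. The player left with no safe cell loses, so this is a normal-play take-away game on strips of safe cells.
Placing X at cell i (0-indexed) of a strip of k safe cells leaves independent strips of sizes max(0, i-2) and max(0, k-i-3). Hence G(k) = mex{ G(max(0,i-2)) XOR G(max(0,k-i-3)) : 0 <= i < k }, with G(0) = 0.
G(1): splits (0,0):0^0=0 -> mex({0}) = 1
G(2): splits (0,0):0^0=0 -> mex({0}) = 1
G(3): splits (0,0):0^0=0 -> mex({0}) = 1
G(4): splits (0,1):0^1=1 (0,0):0^0=0 -> mex({0, 1}) = 2
G(5): splits (0,2):0^1=1 (0,1):0^1=1 (0,0):0^0=0 -> mex({0, 1}) = 2
G(6) = mex({1}) = 0
G(7) = mex({0, 1, 2}) = 3
G(8) = mex({0, 1, 2}) = 3
G(9) = mex({0, 2}) = 1
G(10) = mex({0, 2, 3}) = 1
G(11) = mex({0, 3}) = 1
G(12) = mex({1, 3}) = 0
G(13) = mex({0, 1, 2, 3}) = 4
G(14) = mex({0, 1, 2}) = 3
G(15) = mex({0, 1, 2}) = 3
Therefore G(15) = 3.

3


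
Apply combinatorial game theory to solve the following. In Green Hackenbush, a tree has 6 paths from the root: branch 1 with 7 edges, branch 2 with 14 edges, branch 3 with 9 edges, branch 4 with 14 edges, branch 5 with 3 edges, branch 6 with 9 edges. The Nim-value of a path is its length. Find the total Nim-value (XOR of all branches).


The tree has 6 branches from the ground vertex.
In Green Hackenbush, the Nim-value of a simple path of length k is k.
Branch 1: length 7, Nim-value = 7
Branch 2: length 14, Nim-value = 14
Branch 3: length 9, Nim-value = 9
Branch 4: length 14, Nim-value = 14
Branch 5: length 3, Nim-value = 3
Branch 6: length 9, Nim-value = 9
Total Nim-value = XOR of all branch values:
0 XOR 7 = 7
7 XOR 14 = 9
9 XOR 9 = 0
0 XOR 14 = 14
14 XOR 3 = 13
13 XOR 9 = 4
Nim-value of the tree = 4

4


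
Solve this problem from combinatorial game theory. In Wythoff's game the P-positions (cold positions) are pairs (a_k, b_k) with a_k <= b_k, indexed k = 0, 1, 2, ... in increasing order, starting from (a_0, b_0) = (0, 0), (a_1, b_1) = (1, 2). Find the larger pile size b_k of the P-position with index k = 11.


By Wythoff's theorem, a_k = floor(k * phi) and b_k = floor(k * phi^2) = a_k + k, where phi = (1 + sqrt(5))/2 is the golden ratio.
phi = (1 + sqrt(5))/2 = 1.618034
phi^2 = phi + 1 = 2.618034
k = 11
k * phi^2 = 11 * 2.618034 = 28.798374
b_11 = floor(k * phi^2) = 28 (check: a_11 + k = 17 + 11 = 28)

28


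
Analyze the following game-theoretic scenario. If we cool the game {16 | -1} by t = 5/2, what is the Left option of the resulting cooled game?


Original game: {16 | -1} (a switch {a | b} with a > b).
Cooling by t (for t below the temperature (a - b)/2 = 17/2) taxes each move by t: {a | b} cooled by t is {a - t | b + t}.
Cooling amount: t = 5/2
Cooled Left option: 16 - 5/2 = 27/2
Cooled Right option: -1 + 5/2 = 3/2
Cooled game: {27/2 | 3/2}
Left option = 27/2

27/2


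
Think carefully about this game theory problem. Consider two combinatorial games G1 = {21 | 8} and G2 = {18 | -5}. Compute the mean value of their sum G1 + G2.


G1 = {21 | 8}, G2 = {18 | -5}
Each is a switch {a | b} with numbers a > b; its mean value is (a + b)/2, and mean value is additive over game sums: m(G1 + G2) = m(G1) + m(G2).
Mean of G1 = (21 + (8))/2 = 29/2 = 29/2
Mean of G2 = (18 + (-5))/2 = 13/2 = 13/2
Mean of G1 + G2 = 29/2 + 13/2 = 21

21


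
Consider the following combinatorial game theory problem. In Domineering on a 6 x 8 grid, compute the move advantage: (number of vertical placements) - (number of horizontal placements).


Board is 6 x 8 (rows x cols).
Left (vertical) placements: (rows-1) * cols = 5 * 8 = 40
Right (horizontal) placements: rows * (cols-1) = 6 * 7 = 42
Advantage = Left - Right = 40 - 42 = -2

-2


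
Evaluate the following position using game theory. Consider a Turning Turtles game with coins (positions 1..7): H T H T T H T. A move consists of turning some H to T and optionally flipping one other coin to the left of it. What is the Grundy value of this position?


Coins: H T H T T H T
Key fact: a single head at position k behaves exactly like a Nim heap of size k (turning it to T and optionally flipping a coin at j < k corresponds to moving the heap from k to j, or to 0), and heads combine as a disjunctive sum (two heads at the same place would cancel, matching j XOR j = 0). So the Nim-value is the XOR of the 1-indexed positions of the heads.
Face-up positions (1-indexed): [1, 3, 6]
XOR 0 with 1: 0 XOR 1 = 1
XOR 1 with 3: 1 XOR 3 = 2
XOR 2 with 6: 2 XOR 6 = 4
Nim-value = 4

4


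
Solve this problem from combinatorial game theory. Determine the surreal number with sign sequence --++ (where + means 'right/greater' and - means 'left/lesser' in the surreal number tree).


Sign expansion: --++
Rule: track bounds (lo, hi), initially (-inf, +inf). On '+', the current value becomes lo and we move to the simplest number in (value, hi): value + 1 if hi = +inf, otherwise the midpoint (value + hi)/2. On '-', the current value becomes hi and we move to value - 1 if lo = -inf, otherwise the midpoint (lo + value)/2.
Start at 0.
Step 1: sign = -, move left. Bounds: (-inf, 0). Value = -1
Step 2: sign = -, move left. Bounds: (-inf, -1). Value = -2
Step 3: sign = +, move right. Bounds: (-2, -1). Value = -3/2
Step 4: sign = +, move right. Bounds: (-3/2, -1). Value = -5/4
The surreal number with sign expansion --++ is -5/4.

-5/4


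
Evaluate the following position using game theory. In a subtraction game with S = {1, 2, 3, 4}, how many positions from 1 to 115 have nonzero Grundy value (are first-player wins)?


Subtraction set S = {1, 2, 3, 4}, so G(n) = n mod 5.
G(n) = 0 when n is a multiple of 5.
Multiples of 5 in [1, 115]: 23
N-positions (nonzero Grundy) = 115 - 23 = 92

92


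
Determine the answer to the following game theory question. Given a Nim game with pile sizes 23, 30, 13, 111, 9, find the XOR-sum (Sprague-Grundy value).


We need the XOR (exclusive or) of all pile sizes.
After XOR-ing pile 1 (size 23): 0 XOR 23 = 23
After XOR-ing pile 2 (size 30): 23 XOR 30 = 9
After XOR-ing pile 3 (size 13): 9 XOR 13 = 4
After XOR-ing pile 4 (size 111): 4 XOR 111 = 107
After XOR-ing pile 5 (size 9): 107 XOR 9 = 98
The Nim-value of this position is 98.

98


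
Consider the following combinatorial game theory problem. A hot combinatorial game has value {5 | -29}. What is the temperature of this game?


The game is {5 | -29}, a switch {a | b} with numbers a > b.
Cooling {a | b} by t gives {a - t | b + t}, which stops being hot when a - t = b + t, i.e. at t = (a - b)/2. So the temperature of a switch is (a - b)/2.
Temperature = (Left option - Right option) / 2
= (5 - (-29)) / 2
= 34 / 2
= 17

17


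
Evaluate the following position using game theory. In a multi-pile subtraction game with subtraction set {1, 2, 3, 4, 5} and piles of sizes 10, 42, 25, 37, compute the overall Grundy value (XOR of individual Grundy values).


Subtraction set: {1, 2, 3, 4, 5}
For this subtraction set, G(n) = n mod 6 (period = max + 1 = 6).
Pile 1 (size 10): G(10) = 10 mod 6 = 4
Pile 2 (size 42): G(42) = 42 mod 6 = 0
Pile 3 (size 25): G(25) = 25 mod 6 = 1
Pile 4 (size 37): G(37) = 37 mod 6 = 1
Total Grundy value = XOR of all: 4 XOR 0 XOR 1 XOR 1 = 4

4


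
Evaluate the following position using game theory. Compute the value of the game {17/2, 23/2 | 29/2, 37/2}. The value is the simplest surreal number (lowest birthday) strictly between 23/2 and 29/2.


Left options: {17/2, 23/2}, max = 23/2
Right options: {29/2, 37/2}, min = 29/2
All options are numbers and max(Left) < min(Right), so by the simplicity theorem the value is the simplest (earliest-born) number strictly between 23/2 and 29/2.
Integers 12 through 14 all lie strictly between 23/2 and 29/2.
Among integers, the simplest (lowest birthday = smallest |n|; 0 is born on day 0, +-n on day n) is 12.
No non-integer in the interval can be simpler: if x is a non-integer in the interval, then floor(x) or ceil(x) also lies in the interval (the interval contains an integer), and both are proper prefixes of x's sign expansion, i.e. born earlier. So the game value is 12.
Game value = 12

12


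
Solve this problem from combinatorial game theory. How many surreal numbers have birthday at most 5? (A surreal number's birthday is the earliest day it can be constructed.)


Day 0: {|} = 0 is born. Count = 1.
Day n: the number of surreal numbers born by day n is 2^(n+1) - 1.
By day 0: 2^1 - 1 = 1
By day 1: 2^2 - 1 = 3
By day 2: 2^3 - 1 = 7
By day 3: 2^4 - 1 = 15
By day 4: 2^5 - 1 = 31
By day 5: 2^6 - 1 = 63
By day 5: 63 surreal numbers.

63
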